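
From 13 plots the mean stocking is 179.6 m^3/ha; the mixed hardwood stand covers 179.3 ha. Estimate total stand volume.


Formula: Total Volume = Mean Volume per ha * Total Area
Total Volume = 179.6 m^3/ha * 179.3 ha
Total Volume = 32202 m^3

32202


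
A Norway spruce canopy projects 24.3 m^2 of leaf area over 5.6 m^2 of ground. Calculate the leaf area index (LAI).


Formula: LAI = total leaf area / ground area  (dimensionless)
LAI = 24.3 m^2 / 5.6 m^2
LAI = 4.34

4.34


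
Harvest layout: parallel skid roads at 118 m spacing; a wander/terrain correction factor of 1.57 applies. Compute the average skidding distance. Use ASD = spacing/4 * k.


Formula: ASD = (spacing / 4) * correction
Uncorrected distance = spacing / 4 = 118 / 4 = 29.5 m
ASD = 29.5 * 1.57 = 46 m

46


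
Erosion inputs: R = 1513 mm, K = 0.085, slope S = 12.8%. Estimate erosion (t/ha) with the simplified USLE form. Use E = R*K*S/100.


Formula: E = R * K * S / 100  (simplified USLE)
R * K = 1513 * 0.085 = 128.605
E = 128.605 * 12.8 / 100 = 16.46 t/ha

16.46


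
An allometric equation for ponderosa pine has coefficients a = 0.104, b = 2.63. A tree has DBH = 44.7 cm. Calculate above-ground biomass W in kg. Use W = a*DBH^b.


Formula: W = a * DBH^b  (allometric power law)
DBH^b = 44.7^2.63 = 21893.1769
W = 0.104 * 21893.1769 = 2276.9 kg

2276.9


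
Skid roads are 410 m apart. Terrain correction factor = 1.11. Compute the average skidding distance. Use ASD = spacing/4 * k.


Formula: ASD = (spacing / 4) * correction
Uncorrected distance = spacing / 4 = 410 / 4 = 102.5 m
ASD = 102.5 * 1.11 = 114 m

114


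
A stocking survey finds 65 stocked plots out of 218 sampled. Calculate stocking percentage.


Formula: Stocking % = stocked plots / total plots * 100
Stocking = 65 / 218 * 100
Stocking = 0.2982 * 100 = 29.8%

29.8


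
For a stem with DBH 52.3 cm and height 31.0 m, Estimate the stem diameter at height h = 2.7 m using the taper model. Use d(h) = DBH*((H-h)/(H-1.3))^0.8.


Taper: d(h) = DBH * ((H - h) / (H - 1.3))^0.8
Numerator = H - h = 31.0 - 2.7 = 28.3 m
Denominator = H - 1.3 = 31.0 - 1.3 = 29.7 m
Ratio = 28.3 / 29.7 = 0.95286
d = 52.3 * 0.95286^0.8 = 50.3 cm

50.3


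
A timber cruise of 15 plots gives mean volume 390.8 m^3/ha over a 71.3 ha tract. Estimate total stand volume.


Formula: Total Volume = Mean Volume per ha * Total Area
Total Volume = 390.8 m^3/ha * 71.3 ha
Total Volume = 27864 m^3

27864


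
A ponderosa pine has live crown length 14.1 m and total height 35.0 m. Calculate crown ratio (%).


Formula: Crown Ratio = (Crown Length / Total Height) * 100
CR = (14.1 m / 35.0 m) * 100
CR = 0.4029 * 100 = 40.3%

40.3


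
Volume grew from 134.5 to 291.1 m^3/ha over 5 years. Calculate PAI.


Formula: PAI = (V_T2 - V_T1) / (T2 - T1)
Volume increment = 291.1 - 134.5 = 156.6 m^3/ha
PAI = 156.6 / 5 = 31.32 m^3/ha/year

31.32


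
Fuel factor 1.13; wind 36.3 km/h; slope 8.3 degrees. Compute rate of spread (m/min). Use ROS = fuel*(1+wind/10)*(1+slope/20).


Formula: ROS = fuel * (1 + wind/10) * (1 + slope/20)
Wind factor = 1 + 36.3/10 = 4.63
Slope factor = 1 + 8.3/20 = 1.415
ROS = 1.13 * 4.63 * 1.415 = 7.4 m/min

7.4


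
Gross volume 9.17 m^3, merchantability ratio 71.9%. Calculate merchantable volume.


Formula: MV = V_total * (merchantable_pct / 100)
Merchantable fraction = 71.9% / 100 = 0.719
MV = 9.17 m^3 * 0.719 = 6.593 m^3

6.593


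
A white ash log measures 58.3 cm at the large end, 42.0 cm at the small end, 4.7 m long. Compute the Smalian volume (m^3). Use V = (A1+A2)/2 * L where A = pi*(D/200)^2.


Smalian: V = (A1 + A2)/2 * L,  A = pi*(D/200)^2
A1 = pi*(58.3/200)^2 = 0.266948 m^2
A2 = pi*(42.0/200)^2 = 0.138544 m^2
V = (0.266948+0.138544)/2*4.7 = 0.9529 m^3

0.9529


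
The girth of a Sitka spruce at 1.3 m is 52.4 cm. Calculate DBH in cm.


Formula: DBH = C / pi
DBH = 52.4 / pi
pi = 3.14159...
DBH = 16.7 cm

16.7


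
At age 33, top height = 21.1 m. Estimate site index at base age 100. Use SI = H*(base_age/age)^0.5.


Formula: SI = H_dom * (base_age / age)^0.5
Age ratio = 100 / 33 = 3.0303
sqrt(age_ratio) = 1.74078
SI = 21.1 * 1.74078 = 36.7 m

36.7


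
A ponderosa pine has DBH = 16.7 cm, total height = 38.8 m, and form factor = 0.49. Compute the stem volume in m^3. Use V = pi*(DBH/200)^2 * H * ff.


Formula: V = pi * (DBH/200)^2 * H * ff
Radius = DBH/200 = 16.7/200 = 0.0835 m
Radius^2 = 0.0835^2 = 0.00697225 m^2
V = pi * 0.00697225 * 38.8 * 0.49
V = 0.416 m^3

0.416


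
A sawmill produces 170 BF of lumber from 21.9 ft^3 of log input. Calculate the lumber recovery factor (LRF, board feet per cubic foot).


Formula: LRF = Lumber Output (BF) / Log Input (ft^3)
LRF = 170 BF / 21.9 ft^3
LRF = 7.76 BF/ft^3

7.76


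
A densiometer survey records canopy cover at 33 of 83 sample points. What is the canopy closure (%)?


Formula: Canopy closure = covered points / total points * 100
Closure = 33 / 83 * 100
Closure = 0.3976 * 100 = 39.8%

39.8


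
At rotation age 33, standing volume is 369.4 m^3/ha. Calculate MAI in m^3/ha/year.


Formula: MAI = Total Volume / Stand Age
MAI = 369.4 m^3/ha / 33 years
MAI = 11.19 m^3/ha/year

11.19


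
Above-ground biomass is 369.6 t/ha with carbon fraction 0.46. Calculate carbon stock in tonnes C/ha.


Formula: Carbon Stock = Biomass * Carbon Fraction
C = 369.6 t/ha * 0.46
C = 170.0 t C/ha

170.0


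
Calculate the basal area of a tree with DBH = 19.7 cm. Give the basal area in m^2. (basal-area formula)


Formula: BA = pi * (DBH/2)^2 / 10000  (cm^2 to m^2)
Radius = DBH/2 = 19.7/2 = 9.85 cm
BA = pi * 9.85^2 / 10000
   = 304.8052 cm^2 / 10000
   = 0.0305 m^2

0.0305


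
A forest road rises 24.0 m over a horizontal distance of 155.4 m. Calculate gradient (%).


Formula: Gradient = rise / run * 100
Gradient = 24.0 / 155.4 * 100 = 15.4%

15.4


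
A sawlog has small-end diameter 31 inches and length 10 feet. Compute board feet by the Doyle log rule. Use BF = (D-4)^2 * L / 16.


Doyle: BF = (D - 4)^2 * L / 16
Adjusted diameter = 31 - 4 = 27 in
(D-4)^2 = 27^2 = 729
BF = 729 * 10 / 16 = 456 BF

456


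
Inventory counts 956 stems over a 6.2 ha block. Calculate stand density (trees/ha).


Formula: Stand Density = N_trees / Area_ha
Density = 956 trees / 6.2 ha
Density = 154 trees/ha

154


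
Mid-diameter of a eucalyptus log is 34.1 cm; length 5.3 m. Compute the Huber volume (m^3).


Huber: V = Am * L,  Am = pi*(Dm/200)^2
Am = pi*(34.1/200)^2 = 0.091327 m^2
V = 0.091327*5.3 = 0.484 m^3

0.484


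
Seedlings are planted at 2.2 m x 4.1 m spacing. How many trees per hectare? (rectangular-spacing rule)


Formula: TPH = 10000 m^2/ha / (spacing_x * spacing_y)
Area per tree = 2.2 m * 4.1 m = 9.02 m^2
TPH = 10000 / 9.02 = 1109 trees/ha

1109


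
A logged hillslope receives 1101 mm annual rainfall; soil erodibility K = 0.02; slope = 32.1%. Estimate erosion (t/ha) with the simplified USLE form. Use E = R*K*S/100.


Formula: E = R * K * S / 100  (simplified USLE)
R * K = 1101 * 0.02 = 22.02
E = 22.02 * 32.1 / 100 = 7.07 t/ha

7.07


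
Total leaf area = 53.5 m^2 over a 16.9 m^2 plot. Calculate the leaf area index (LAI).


Formula: LAI = total leaf area / ground area  (dimensionless)
LAI = 53.5 m^2 / 16.9 m^2
LAI = 3.17

3.17


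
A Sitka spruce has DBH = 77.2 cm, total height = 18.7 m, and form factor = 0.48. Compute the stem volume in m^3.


Formula: V = pi * (DBH/200)^2 * H * ff
Radius = DBH/200 = 77.2/200 = 0.386 m
Radius^2 = 0.386^2 = 0.148996 m^2
V = pi * 0.148996 * 18.7 * 0.48
V = 4.202 m^3

4.202


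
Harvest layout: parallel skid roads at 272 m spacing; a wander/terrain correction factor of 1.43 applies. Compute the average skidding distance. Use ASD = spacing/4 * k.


Formula: ASD = (spacing / 4) * correction
Uncorrected distance = spacing / 4 = 272 / 4 = 68 m
ASD = 68 * 1.43 = 97 m

97


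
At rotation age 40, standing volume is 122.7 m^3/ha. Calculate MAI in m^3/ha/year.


Formula: MAI = Total Volume / Stand Age
MAI = 122.7 m^3/ha / 40 years
MAI = 3.07 m^3/ha/year

3.07


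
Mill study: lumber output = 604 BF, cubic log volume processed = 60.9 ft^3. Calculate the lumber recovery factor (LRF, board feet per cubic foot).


Formula: LRF = Lumber Output (BF) / Log Input (ft^3)
LRF = 604 BF / 60.9 ft^3
LRF = 9.92 BF/ft^3

9.92


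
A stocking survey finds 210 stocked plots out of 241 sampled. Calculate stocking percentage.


Formula: Stocking % = stocked plots / total plots * 100
Stocking = 210 / 241 * 100
Stocking = 0.8714 * 100 = 87.1%

87.1


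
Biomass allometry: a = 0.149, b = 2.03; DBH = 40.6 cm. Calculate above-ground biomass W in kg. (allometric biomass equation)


Formula: W = a * DBH^b  (allometric power law)
DBH^b = 40.6^2.03 = 1842.0773
W = 0.149 * 1842.0773 = 274.5 kg

274.5


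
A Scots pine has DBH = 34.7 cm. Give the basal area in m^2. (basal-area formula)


Formula: BA = pi * (DBH/2)^2 / 10000  (cm^2 to m^2)
Radius = DBH/2 = 34.7/2 = 17.35 cm
BA = pi * 17.35^2 / 10000
   = 945.6901 cm^2 / 10000
   = 0.0946 m^2

0.0946


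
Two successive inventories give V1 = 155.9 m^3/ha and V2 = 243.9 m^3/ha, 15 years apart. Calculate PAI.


Formula: PAI = (V_T2 - V_T1) / (T2 - T1)
Volume increment = 243.9 - 155.9 = 88.0 m^3/ha
PAI = 88.0 / 15 = 5.87 m^3/ha/year

5.87


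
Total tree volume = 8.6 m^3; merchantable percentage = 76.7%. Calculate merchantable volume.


Formula: MV = V_total * (merchantable_pct / 100)
Merchantable fraction = 76.7% / 100 = 0.767
MV = 8.6 m^3 * 0.767 = 6.596 m^3

6.596


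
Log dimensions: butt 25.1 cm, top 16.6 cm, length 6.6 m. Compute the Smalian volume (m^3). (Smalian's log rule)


Smalian: V = (A1 + A2)/2 * L,  A = pi*(D/200)^2
A1 = pi*(25.1/200)^2 = 0.049481 m^2
A2 = pi*(16.6/200)^2 = 0.021642 m^2
V = (0.049481+0.021642)/2*6.6 = 0.2347 m^3

0.2347


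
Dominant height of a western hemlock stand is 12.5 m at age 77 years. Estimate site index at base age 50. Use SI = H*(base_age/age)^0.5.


Formula: SI = H_dom * (base_age / age)^0.5
Age ratio = 50 / 77 = 0.64935
sqrt(age_ratio) = 0.80582
SI = 12.5 * 0.80582 = 10.1 m

10.1


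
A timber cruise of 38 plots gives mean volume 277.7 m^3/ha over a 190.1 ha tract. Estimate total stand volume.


Formula: Total Volume = Mean Volume per ha * Total Area
Total Volume = 277.7 m^3/ha * 190.1 ha
Total Volume = 52791 m^3

52791


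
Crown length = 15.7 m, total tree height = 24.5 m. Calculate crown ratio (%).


Formula: Crown Ratio = (Crown Length / Total Height) * 100
CR = (15.7 m / 24.5 m) * 100
CR = 0.6408 * 100 = 64.1%

64.1


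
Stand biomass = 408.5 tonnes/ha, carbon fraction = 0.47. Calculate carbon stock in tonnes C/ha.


Formula: Carbon Stock = Biomass * Carbon Fraction
C = 408.5 t/ha * 0.47
C = 192.0 t C/ha

192.0


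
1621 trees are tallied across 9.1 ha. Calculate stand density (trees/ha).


Formula: Stand Density = N_trees / Area_ha
Density = 1621 trees / 9.1 ha
Density = 178 trees/ha

178


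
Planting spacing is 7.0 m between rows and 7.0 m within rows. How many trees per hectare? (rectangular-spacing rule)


Formula: TPH = 10000 m^2/ha / (spacing_x * spacing_y)
Area per tree = 7.0 m * 7.0 m = 49.0 m^2
TPH = 10000 / 49.0 = 204 trees/ha

204


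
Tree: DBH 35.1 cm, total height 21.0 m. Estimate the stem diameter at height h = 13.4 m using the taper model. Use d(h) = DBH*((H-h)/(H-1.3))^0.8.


Taper: d(h) = DBH * ((H - h) / (H - 1.3))^0.8
Numerator = H - h = 21.0 - 13.4 = 7.6 m
Denominator = H - 1.3 = 21.0 - 1.3 = 19.7 m
Ratio = 7.6 / 19.7 = 0.38579
d = 35.1 * 0.38579^0.8 = 16.4 cm

16.4


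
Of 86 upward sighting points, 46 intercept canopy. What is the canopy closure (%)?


Formula: Canopy closure = covered points / total points * 100
Closure = 46 / 86 * 100
Closure = 0.5349 * 100 = 53.5%

53.5


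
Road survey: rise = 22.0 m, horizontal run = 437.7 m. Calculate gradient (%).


Formula: Gradient = rise / run * 100
Gradient = 22.0 / 437.7 * 100 = 5.0%

5.0


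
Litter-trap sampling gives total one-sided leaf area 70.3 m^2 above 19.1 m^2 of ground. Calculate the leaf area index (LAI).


Formula: LAI = total leaf area / ground area  (dimensionless)
LAI = 70.3 m^2 / 19.1 m^2
LAI = 3.68

3.68


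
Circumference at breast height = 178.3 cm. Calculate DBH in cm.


Formula: DBH = C / pi
DBH = 178.3 / pi
pi = 3.14159...
DBH = 56.8 cm

56.8


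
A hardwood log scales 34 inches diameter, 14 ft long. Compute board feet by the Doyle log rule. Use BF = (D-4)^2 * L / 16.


Doyle: BF = (D - 4)^2 * L / 16
Adjusted diameter = 34 - 4 = 30 in
(D-4)^2 = 30^2 = 900
BF = 900 * 14 / 16 = 788 BF

788


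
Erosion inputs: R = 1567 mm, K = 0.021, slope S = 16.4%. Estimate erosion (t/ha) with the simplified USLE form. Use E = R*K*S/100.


Formula: E = R * K * S / 100  (simplified USLE)
R * K = 1567 * 0.021 = 32.907
E = 32.907 * 16.4 / 100 = 5.4 t/ha

5.4


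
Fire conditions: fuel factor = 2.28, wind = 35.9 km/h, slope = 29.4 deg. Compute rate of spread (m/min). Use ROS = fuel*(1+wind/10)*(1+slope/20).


Formula: ROS = fuel * (1 + wind/10) * (1 + slope/20)
Wind factor = 1 + 35.9/10 = 4.59
Slope factor = 1 + 29.4/20 = 2.47
ROS = 2.28 * 4.59 * 2.47 = 25.85 m/min

25.85


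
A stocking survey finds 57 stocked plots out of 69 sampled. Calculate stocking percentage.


Formula: Stocking % = stocked plots / total plots * 100
Stocking = 57 / 69 * 100
Stocking = 0.8261 * 100 = 82.6%

82.6


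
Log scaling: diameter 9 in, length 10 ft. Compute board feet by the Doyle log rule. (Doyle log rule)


Doyle: BF = (D - 4)^2 * L / 16
Adjusted diameter = 9 - 4 = 5 in
(D-4)^2 = 5^2 = 25
BF = 25 * 10 / 16 = 16 BF

16


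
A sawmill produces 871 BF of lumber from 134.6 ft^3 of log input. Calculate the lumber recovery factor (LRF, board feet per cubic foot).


Formula: LRF = Lumber Output (BF) / Log Input (ft^3)
LRF = 871 BF / 134.6 ft^3
LRF = 6.47 BF/ft^3

6.47


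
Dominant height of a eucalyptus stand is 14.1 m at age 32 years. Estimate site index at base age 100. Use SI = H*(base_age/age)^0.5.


Formula: SI = H_dom * (base_age / age)^0.5
Age ratio = 100 / 32 = 3.125
sqrt(age_ratio) = 1.76777
SI = 14.1 * 1.76777 = 24.9 m

24.9


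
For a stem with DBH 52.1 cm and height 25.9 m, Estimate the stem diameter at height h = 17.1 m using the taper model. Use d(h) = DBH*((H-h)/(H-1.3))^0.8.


Taper: d(h) = DBH * ((H - h) / (H - 1.3))^0.8
Numerator = H - h = 25.9 - 17.1 = 8.8 m
Denominator = H - 1.3 = 25.9 - 1.3 = 24.6 m
Ratio = 8.8 / 24.6 = 0.35772
d = 52.1 * 0.35772^0.8 = 22.9 cm

22.9


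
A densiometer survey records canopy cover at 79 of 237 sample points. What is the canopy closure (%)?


Formula: Canopy closure = covered points / total points * 100
Closure = 79 / 237 * 100
Closure = 0.3333 * 100 = 33.3%

33.3


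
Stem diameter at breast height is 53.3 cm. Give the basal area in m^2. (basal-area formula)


Formula: BA = pi * (DBH/2)^2 / 10000  (cm^2 to m^2)
Radius = DBH/2 = 53.3/2 = 26.65 cm
BA = pi * 26.65^2 / 10000
   = 2231.2298 cm^2 / 10000
   = 0.2231 m^2

0.2231


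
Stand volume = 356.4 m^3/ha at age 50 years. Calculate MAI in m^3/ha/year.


Formula: MAI = Total Volume / Stand Age
MAI = 356.4 m^3/ha / 50 years
MAI = 7.13 m^3/ha/year

7.13


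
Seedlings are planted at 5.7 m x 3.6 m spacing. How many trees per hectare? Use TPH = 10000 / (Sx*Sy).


Formula: TPH = 10000 m^2/ha / (spacing_x * spacing_y)
Area per tree = 5.7 m * 3.6 m = 20.52 m^2
TPH = 10000 / 20.52 = 487 trees/ha

487


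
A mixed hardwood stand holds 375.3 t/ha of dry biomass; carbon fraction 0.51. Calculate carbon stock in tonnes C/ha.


Formula: Carbon Stock = Biomass * Carbon Fraction
C = 375.3 t/ha * 0.51
C = 191.4 t C/ha

191.4


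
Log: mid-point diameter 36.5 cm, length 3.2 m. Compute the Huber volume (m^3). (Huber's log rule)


Huber: V = Am * L,  Am = pi*(Dm/200)^2
Am = pi*(36.5/200)^2 = 0.104635 m^2
V = 0.104635*3.2 = 0.3348 m^3

0.3348


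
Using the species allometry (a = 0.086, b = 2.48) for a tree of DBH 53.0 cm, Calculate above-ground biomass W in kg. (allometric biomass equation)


Formula: W = a * DBH^b  (allometric power law)
DBH^b = 53.0^2.48 = 18888.7908
W = 0.086 * 18888.7908 = 1624.4 kg

1624.4


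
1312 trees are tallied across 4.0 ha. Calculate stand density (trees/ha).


Formula: Stand Density = N_trees / Area_ha
Density = 1312 trees / 4.0 ha
Density = 328 trees/ha

328


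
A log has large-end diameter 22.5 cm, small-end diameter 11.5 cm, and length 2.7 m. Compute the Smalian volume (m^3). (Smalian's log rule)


Smalian: V = (A1 + A2)/2 * L,  A = pi*(D/200)^2
A1 = pi*(22.5/200)^2 = 0.039761 m^2
A2 = pi*(11.5/200)^2 = 0.010387 m^2
V = (0.039761+0.010387)/2*2.7 = 0.0677 m^3

0.0677


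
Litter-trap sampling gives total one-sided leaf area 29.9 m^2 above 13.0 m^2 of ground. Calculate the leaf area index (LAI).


Formula: LAI = total leaf area / ground area  (dimensionless)
LAI = 29.9 m^2 / 13.0 m^2
LAI = 2.3

2.3


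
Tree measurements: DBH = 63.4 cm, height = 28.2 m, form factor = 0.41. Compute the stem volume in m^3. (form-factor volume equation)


Formula: V = pi * (DBH/200)^2 * H * ff
Radius = DBH/200 = 63.4/200 = 0.317 m
Radius^2 = 0.317^2 = 0.100489 m^2
V = pi * 0.100489 * 28.2 * 0.41
V = 3.65 m^3

3.65


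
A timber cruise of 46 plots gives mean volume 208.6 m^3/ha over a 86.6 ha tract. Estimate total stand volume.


Formula: Total Volume = Mean Volume per ha * Total Area
Total Volume = 208.6 m^3/ha * 86.6 ha
Total Volume = 18065 m^3

18065


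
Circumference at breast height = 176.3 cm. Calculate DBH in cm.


Formula: DBH = C / pi
DBH = 176.3 / pi
pi = 3.14159...
DBH = 56.1 cm

56.1


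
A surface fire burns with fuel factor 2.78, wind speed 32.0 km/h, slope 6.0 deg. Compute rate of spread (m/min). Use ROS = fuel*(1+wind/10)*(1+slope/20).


Formula: ROS = fuel * (1 + wind/10) * (1 + slope/20)
Wind factor = 1 + 32.0/10 = 4.2
Slope factor = 1 + 6.0/20 = 1.3
ROS = 2.78 * 4.2 * 1.3 = 15.18 m/min

15.18


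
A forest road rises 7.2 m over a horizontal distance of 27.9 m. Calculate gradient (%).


Formula: Gradient = rise / run * 100
Gradient = 7.2 / 27.9 * 100 = 25.8%

25.8


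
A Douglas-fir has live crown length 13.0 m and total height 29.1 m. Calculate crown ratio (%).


Formula: Crown Ratio = (Crown Length / Total Height) * 100
CR = (13.0 m / 29.1 m) * 100
CR = 0.4467 * 100 = 44.7%

44.7


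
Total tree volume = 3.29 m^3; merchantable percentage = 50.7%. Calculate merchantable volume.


Formula: MV = V_total * (merchantable_pct / 100)
Merchantable fraction = 50.7% / 100 = 0.507
MV = 3.29 m^3 * 0.507 = 1.668 m^3

1.668


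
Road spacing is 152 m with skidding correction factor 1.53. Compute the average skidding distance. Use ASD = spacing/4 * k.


Formula: ASD = (spacing / 4) * correction
Uncorrected distance = spacing / 4 = 152 / 4 = 38 m
ASD = 38 * 1.53 = 58 m

58


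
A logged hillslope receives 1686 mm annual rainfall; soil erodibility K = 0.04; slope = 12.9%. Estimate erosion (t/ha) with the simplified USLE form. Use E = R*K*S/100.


Formula: E = R * K * S / 100  (simplified USLE)
R * K = 1686 * 0.04 = 67.44
E = 67.44 * 12.9 / 100 = 8.7 t/ha

8.7


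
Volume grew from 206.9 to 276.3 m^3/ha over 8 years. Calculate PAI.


Formula: PAI = (V_T2 - V_T1) / (T2 - T1)
Volume increment = 276.3 - 206.9 = 69.4 m^3/ha
PAI = 69.4 / 8 = 8.68 m^3/ha/year

8.68


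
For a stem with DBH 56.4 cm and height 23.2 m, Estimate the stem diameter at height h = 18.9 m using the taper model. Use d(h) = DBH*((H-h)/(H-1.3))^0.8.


Taper: d(h) = DBH * ((H - h) / (H - 1.3))^0.8
Numerator = H - h = 23.2 - 18.9 = 4.3 m
Denominator = H - 1.3 = 23.2 - 1.3 = 21.9 m
Ratio = 4.3 / 21.9 = 0.19635
d = 56.4 * 0.19635^0.8 = 15.3 cm

15.3


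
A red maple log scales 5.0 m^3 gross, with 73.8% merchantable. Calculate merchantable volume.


Formula: MV = V_total * (merchantable_pct / 100)
Merchantable fraction = 73.8% / 100 = 0.738
MV = 5.0 m^3 * 0.738 = 3.69 m^3

3.69


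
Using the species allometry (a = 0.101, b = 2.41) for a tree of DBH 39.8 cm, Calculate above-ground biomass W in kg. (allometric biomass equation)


Formula: W = a * DBH^b  (allometric power law)
DBH^b = 39.8^2.41 = 7173.2869
W = 0.101 * 7173.2869 = 724.5 kg

724.5


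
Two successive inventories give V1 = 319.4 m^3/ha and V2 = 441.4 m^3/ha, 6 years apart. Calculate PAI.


Formula: PAI = (V_T2 - V_T1) / (T2 - T1)
Volume increment = 441.4 - 319.4 = 122.0 m^3/ha
PAI = 122.0 / 6 = 20.33 m^3/ha/year

20.33


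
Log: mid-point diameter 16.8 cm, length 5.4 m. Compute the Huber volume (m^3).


Huber: V = Am * L,  Am = pi*(Dm/200)^2
Am = pi*(16.8/200)^2 = 0.022167 m^2
V = 0.022167*5.4 = 0.1197 m^3

0.1197


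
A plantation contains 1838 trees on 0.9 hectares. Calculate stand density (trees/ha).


Formula: Stand Density = N_trees / Area_ha
Density = 1838 trees / 0.9 ha
Density = 2042 trees/ha

2042


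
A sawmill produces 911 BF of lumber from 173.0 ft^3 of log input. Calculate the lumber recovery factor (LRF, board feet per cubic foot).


Formula: LRF = Lumber Output (BF) / Log Input (ft^3)
LRF = 911 BF / 173.0 ft^3
LRF = 5.27 BF/ft^3

5.27


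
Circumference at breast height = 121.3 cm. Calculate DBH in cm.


Formula: DBH = C / pi
DBH = 121.3 / pi
pi = 3.14159...
DBH = 38.6 cm

38.6


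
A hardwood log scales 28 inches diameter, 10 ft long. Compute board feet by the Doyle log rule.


Doyle: BF = (D - 4)^2 * L / 16
Adjusted diameter = 28 - 4 = 24 in
(D-4)^2 = 24^2 = 576
BF = 576 * 10 / 16 = 360 BF

360


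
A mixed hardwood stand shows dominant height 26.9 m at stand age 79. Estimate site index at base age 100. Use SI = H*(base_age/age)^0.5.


Formula: SI = H_dom * (base_age / age)^0.5
Age ratio = 100 / 79 = 1.26582
sqrt(age_ratio) = 1.12509
SI = 26.9 * 1.12509 = 30.3 m

30.3


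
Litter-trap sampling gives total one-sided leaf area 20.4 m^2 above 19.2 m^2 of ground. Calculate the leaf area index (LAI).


Formula: LAI = total leaf area / ground area  (dimensionless)
LAI = 20.4 m^2 / 19.2 m^2
LAI = 1.06

1.06


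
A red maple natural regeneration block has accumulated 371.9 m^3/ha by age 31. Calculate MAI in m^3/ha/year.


Formula: MAI = Total Volume / Stand Age
MAI = 371.9 m^3/ha / 31 years
MAI = 12.0 m^3/ha/year

12.0


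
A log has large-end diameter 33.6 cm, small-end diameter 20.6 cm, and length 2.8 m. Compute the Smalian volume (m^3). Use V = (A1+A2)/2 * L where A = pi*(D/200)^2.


Smalian: V = (A1 + A2)/2 * L,  A = pi*(D/200)^2
A1 = pi*(33.6/200)^2 = 0.088668 m^2
A2 = pi*(20.6/200)^2 = 0.033329 m^2
V = (0.088668+0.033329)/2*2.8 = 0.1708 m^3

0.1708


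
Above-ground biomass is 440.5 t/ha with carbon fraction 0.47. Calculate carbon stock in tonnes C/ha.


Formula: Carbon Stock = Biomass * Carbon Fraction
C = 440.5 t/ha * 0.47
C = 207.0 t C/ha

207.0


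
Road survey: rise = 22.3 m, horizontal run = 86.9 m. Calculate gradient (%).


Formula: Gradient = rise / run * 100
Gradient = 22.3 / 86.9 * 100 = 25.7%

25.7


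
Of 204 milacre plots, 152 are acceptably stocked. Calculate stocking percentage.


Formula: Stocking % = stocked plots / total plots * 100
Stocking = 152 / 204 * 100
Stocking = 0.7451 * 100 = 74.5%

74.5


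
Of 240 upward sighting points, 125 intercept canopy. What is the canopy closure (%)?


Formula: Canopy closure = covered points / total points * 100
Closure = 125 / 240 * 100
Closure = 0.5208 * 100 = 52.1%

52.1


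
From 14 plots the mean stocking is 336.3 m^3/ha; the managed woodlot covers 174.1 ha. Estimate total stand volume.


Formula: Total Volume = Mean Volume per ha * Total Area
Total Volume = 336.3 m^3/ha * 174.1 ha
Total Volume = 58550 m^3

58550


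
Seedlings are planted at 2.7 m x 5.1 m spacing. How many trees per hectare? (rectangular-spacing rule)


Formula: TPH = 10000 m^2/ha / (spacing_x * spacing_y)
Area per tree = 2.7 m * 5.1 m = 13.77 m^2
TPH = 10000 / 13.77 = 726 trees/ha

726


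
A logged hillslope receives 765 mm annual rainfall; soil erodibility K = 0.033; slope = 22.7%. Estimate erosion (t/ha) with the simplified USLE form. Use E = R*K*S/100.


Formula: E = R * K * S / 100  (simplified USLE)
R * K = 765 * 0.033 = 25.245
E = 25.245 * 22.7 / 100 = 5.73 t/ha

5.73


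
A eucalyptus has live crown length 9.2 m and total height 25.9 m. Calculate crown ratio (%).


Formula: Crown Ratio = (Crown Length / Total Height) * 100
CR = (9.2 m / 25.9 m) * 100
CR = 0.3552 * 100 = 35.5%

35.5


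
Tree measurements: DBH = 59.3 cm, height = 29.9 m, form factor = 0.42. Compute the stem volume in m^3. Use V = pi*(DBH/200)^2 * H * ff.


Formula: V = pi * (DBH/200)^2 * H * ff
Radius = DBH/200 = 59.3/200 = 0.2965 m
Radius^2 = 0.2965^2 = 0.08791225 m^2
V = pi * 0.08791225 * 29.9 * 0.42
V = 3.468 m^3

3.468


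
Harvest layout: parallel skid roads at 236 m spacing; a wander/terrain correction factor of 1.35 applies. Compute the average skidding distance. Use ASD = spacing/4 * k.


Formula: ASD = (spacing / 4) * correction
Uncorrected distance = spacing / 4 = 236 / 4 = 59 m
ASD = 59 * 1.35 = 80 m

80


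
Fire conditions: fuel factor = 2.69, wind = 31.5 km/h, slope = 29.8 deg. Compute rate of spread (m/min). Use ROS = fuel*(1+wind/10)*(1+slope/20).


Formula: ROS = fuel * (1 + wind/10) * (1 + slope/20)
Wind factor = 1 + 31.5/10 = 4.15
Slope factor = 1 + 29.8/20 = 2.49
ROS = 2.69 * 4.15 * 2.49 = 27.8 m/min

27.8


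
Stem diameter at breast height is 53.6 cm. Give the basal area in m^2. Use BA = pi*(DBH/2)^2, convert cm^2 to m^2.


Formula: BA = pi * (DBH/2)^2 / 10000  (cm^2 to m^2)
Radius = DBH/2 = 53.6/2 = 26.8 cm
BA = pi * 26.8^2 / 10000
   = 2256.4175 cm^2 / 10000
   = 0.2256 m^2

0.2256


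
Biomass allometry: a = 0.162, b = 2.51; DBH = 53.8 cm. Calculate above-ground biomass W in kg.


Formula: W = a * DBH^b  (allometric power law)
DBH^b = 53.8^2.51 = 22093.4487
W = 0.162 * 22093.4487 = 3579.1 kg

3579.1


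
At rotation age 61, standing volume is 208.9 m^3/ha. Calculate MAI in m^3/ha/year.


Formula: MAI = Total Volume / Stand Age
MAI = 208.9 m^3/ha / 61 years
MAI = 3.42 m^3/ha/year

3.42


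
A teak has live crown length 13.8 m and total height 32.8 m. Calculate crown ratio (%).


Formula: Crown Ratio = (Crown Length / Total Height) * 100
CR = (13.8 m / 32.8 m) * 100
CR = 0.4207 * 100 = 42.1%

42.1


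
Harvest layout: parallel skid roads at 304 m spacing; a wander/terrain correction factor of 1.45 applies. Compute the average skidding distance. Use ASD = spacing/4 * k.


Formula: ASD = (spacing / 4) * correction
Uncorrected distance = spacing / 4 = 304 / 4 = 76 m
ASD = 76 * 1.45 = 110 m

110


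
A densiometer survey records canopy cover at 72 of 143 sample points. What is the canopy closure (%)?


Formula: Canopy closure = covered points / total points * 100
Closure = 72 / 143 * 100
Closure = 0.5035 * 100 = 50.3%

50.3


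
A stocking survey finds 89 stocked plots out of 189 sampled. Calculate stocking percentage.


Formula: Stocking % = stocked plots / total plots * 100
Stocking = 89 / 189 * 100
Stocking = 0.4709 * 100 = 47.1%

47.1


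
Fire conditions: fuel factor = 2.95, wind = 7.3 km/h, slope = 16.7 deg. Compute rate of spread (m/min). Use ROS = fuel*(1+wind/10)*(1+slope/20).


Formula: ROS = fuel * (1 + wind/10) * (1 + slope/20)
Wind factor = 1 + 7.3/10 = 1.73
Slope factor = 1 + 16.7/20 = 1.835
ROS = 2.95 * 1.73 * 1.835 = 9.36 m/min

9.36


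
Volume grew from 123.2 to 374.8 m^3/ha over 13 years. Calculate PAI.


Formula: PAI = (V_T2 - V_T1) / (T2 - T1)
Volume increment = 374.8 - 123.2 = 251.6 m^3/ha
PAI = 251.6 / 13 = 19.35 m^3/ha/year

19.35


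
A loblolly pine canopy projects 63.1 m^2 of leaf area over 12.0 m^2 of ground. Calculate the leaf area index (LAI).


Formula: LAI = total leaf area / ground area  (dimensionless)
LAI = 63.1 m^2 / 12.0 m^2
LAI = 5.26

5.26


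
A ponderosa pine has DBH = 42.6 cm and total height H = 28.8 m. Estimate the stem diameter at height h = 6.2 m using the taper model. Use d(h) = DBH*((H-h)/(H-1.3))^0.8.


Taper: d(h) = DBH * ((H - h) / (H - 1.3))^0.8
Numerator = H - h = 28.8 - 6.2 = 22.6 m
Denominator = H - 1.3 = 28.8 - 1.3 = 27.5 m
Ratio = 22.6 / 27.5 = 0.82182
d = 42.6 * 0.82182^0.8 = 36.4 cm

36.4


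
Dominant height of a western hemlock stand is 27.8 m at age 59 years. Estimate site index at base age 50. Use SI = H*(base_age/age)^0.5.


Formula: SI = H_dom * (base_age / age)^0.5
Age ratio = 50 / 59 = 0.84746
sqrt(age_ratio) = 0.92057
SI = 27.8 * 0.92057 = 25.6 m

25.6


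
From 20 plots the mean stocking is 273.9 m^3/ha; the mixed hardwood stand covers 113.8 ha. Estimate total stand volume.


Formula: Total Volume = Mean Volume per ha * Total Area
Total Volume = 273.9 m^3/ha * 113.8 ha
Total Volume = 31170 m^3

31170


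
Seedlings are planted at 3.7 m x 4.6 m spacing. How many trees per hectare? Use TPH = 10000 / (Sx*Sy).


Formula: TPH = 10000 m^2/ha / (spacing_x * spacing_y)
Area per tree = 3.7 m * 4.6 m = 17.02 m^2
TPH = 10000 / 17.02 = 588 trees/ha

588


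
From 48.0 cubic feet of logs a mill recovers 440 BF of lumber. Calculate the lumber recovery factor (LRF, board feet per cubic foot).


Formula: LRF = Lumber Output (BF) / Log Input (ft^3)
LRF = 440 BF / 48.0 ft^3
LRF = 9.17 BF/ft^3

9.17


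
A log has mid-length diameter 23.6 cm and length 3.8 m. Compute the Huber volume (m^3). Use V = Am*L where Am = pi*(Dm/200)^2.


Huber: V = Am * L,  Am = pi*(Dm/200)^2
Am = pi*(23.6/200)^2 = 0.043744 m^2
V = 0.043744*3.8 = 0.1662 m^3

0.1662


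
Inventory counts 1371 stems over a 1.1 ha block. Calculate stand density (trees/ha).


Formula: Stand Density = N_trees / Area_ha
Density = 1371 trees / 1.1 ha
Density = 1246 trees/ha

1246


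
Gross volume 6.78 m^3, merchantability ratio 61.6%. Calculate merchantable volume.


Formula: MV = V_total * (merchantable_pct / 100)
Merchantable fraction = 61.6% / 100 = 0.616
MV = 6.78 m^3 * 0.616 = 4.176 m^3

4.176


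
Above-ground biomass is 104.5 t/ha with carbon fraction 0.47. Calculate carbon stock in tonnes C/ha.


Formula: Carbon Stock = Biomass * Carbon Fraction
C = 104.5 t/ha * 0.47
C = 49.1 t C/ha

49.1


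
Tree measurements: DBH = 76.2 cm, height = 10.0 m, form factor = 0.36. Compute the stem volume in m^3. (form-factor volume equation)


Formula: V = pi * (DBH/200)^2 * H * ff
Radius = DBH/200 = 76.2/200 = 0.381 m
Radius^2 = 0.381^2 = 0.145161 m^2
V = pi * 0.145161 * 10.0 * 0.36
V = 1.642 m^3

1.642


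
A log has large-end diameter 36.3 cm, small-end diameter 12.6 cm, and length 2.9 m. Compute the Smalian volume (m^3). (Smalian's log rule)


Smalian: V = (A1 + A2)/2 * L,  A = pi*(D/200)^2
A1 = pi*(36.3/200)^2 = 0.103491 m^2
A2 = pi*(12.6/200)^2 = 0.012469 m^2
V = (0.103491+0.012469)/2*2.9 = 0.1681 m^3

0.1681


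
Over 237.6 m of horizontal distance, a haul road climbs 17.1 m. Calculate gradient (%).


Formula: Gradient = rise / run * 100
Gradient = 17.1 / 237.6 * 100 = 7.2%

7.2


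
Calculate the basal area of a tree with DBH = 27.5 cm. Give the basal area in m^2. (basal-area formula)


Formula: BA = pi * (DBH/2)^2 / 10000  (cm^2 to m^2)
Radius = DBH/2 = 27.5/2 = 13.75 cm
BA = pi * 13.75^2 / 10000
   = 593.9574 cm^2 / 10000
   = 0.0594 m^2

0.0594


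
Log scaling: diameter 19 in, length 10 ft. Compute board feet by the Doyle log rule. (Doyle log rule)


Doyle: BF = (D - 4)^2 * L / 16
Adjusted diameter = 19 - 4 = 15 in
(D-4)^2 = 15^2 = 225
BF = 225 * 10 / 16 = 141 BF

141


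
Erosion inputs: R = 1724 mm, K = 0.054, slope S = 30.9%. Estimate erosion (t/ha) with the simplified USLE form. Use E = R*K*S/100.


Formula: E = R * K * S / 100  (simplified USLE)
R * K = 1724 * 0.054 = 93.096
E = 93.096 * 30.9 / 100 = 28.77 t/ha

28.77


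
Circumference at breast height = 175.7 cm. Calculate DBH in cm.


Formula: DBH = C / pi
DBH = 175.7 / pi
pi = 3.14159...
DBH = 55.9 cm

55.9


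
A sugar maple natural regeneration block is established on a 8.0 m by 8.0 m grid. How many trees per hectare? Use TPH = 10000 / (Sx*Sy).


Formula: TPH = 10000 m^2/ha / (spacing_x * spacing_y)
Area per tree = 8.0 m * 8.0 m = 64.0 m^2
TPH = 10000 / 64.0 = 156 trees/ha

156


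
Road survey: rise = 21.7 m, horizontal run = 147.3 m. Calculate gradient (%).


Formula: Gradient = rise / run * 100
Gradient = 21.7 / 147.3 * 100 = 14.7%

14.7


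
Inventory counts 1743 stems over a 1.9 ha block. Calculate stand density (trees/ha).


Formula: Stand Density = N_trees / Area_ha
Density = 1743 trees / 1.9 ha
Density = 917 trees/ha

917


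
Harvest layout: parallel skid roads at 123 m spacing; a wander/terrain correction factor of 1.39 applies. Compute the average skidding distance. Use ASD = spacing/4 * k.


Formula: ASD = (spacing / 4) * correction
Uncorrected distance = spacing / 4 = 123 / 4 = 30.75 m
ASD = 30.75 * 1.39 = 43 m

43


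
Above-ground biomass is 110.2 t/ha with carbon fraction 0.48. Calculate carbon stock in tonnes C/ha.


Formula: Carbon Stock = Biomass * Carbon Fraction
C = 110.2 t/ha * 0.48
C = 52.9 t C/ha

52.9


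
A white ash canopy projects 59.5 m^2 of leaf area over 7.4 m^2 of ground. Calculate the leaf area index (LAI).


Formula: LAI = total leaf area / ground area  (dimensionless)
LAI = 59.5 m^2 / 7.4 m^2
LAI = 8.04

8.04


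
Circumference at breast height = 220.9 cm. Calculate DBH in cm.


Formula: DBH = C / pi
DBH = 220.9 / pi
pi = 3.14159...
DBH = 70.3 cm

70.3


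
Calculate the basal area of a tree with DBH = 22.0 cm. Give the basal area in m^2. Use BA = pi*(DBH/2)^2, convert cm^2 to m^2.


Formula: BA = pi * (DBH/2)^2 / 10000  (cm^2 to m^2)
Radius = DBH/2 = 22.0/2 = 11.0 cm
BA = pi * 11.0^2 / 10000
   = 380.1327 cm^2 / 10000
   = 0.038 m^2

0.038


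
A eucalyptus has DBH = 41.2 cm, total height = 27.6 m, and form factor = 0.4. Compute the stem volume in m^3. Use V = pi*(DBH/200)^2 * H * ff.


Formula: V = pi * (DBH/200)^2 * H * ff
Radius = DBH/200 = 41.2/200 = 0.206 m
Radius^2 = 0.206^2 = 0.042436 m^2
V = pi * 0.042436 * 27.6 * 0.4
V = 1.472 m^3

1.472


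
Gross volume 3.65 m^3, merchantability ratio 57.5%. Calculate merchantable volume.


Formula: MV = V_total * (merchantable_pct / 100)
Merchantable fraction = 57.5% / 100 = 0.575
MV = 3.65 m^3 * 0.575 = 2.099 m^3

2.099


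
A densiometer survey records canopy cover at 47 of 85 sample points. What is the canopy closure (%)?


Formula: Canopy closure = covered points / total points * 100
Closure = 47 / 85 * 100
Closure = 0.5529 * 100 = 55.3%

55.3


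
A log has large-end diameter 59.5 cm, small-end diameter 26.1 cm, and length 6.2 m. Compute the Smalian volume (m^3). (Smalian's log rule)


Smalian: V = (A1 + A2)/2 * L,  A = pi*(D/200)^2
A1 = pi*(59.5/200)^2 = 0.278051 m^2
A2 = pi*(26.1/200)^2 = 0.053502 m^2
V = (0.278051+0.053502)/2*6.2 = 1.0278 m^3

1.0278


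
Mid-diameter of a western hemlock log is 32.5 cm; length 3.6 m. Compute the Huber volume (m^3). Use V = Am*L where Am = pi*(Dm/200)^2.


Huber: V = Am * L,  Am = pi*(Dm/200)^2
Am = pi*(32.5/200)^2 = 0.082958 m^2
V = 0.082958*3.6 = 0.2986 m^3

0.2986


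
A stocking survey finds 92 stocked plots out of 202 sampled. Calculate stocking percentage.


Formula: Stocking % = stocked plots / total plots * 100
Stocking = 92 / 202 * 100
Stocking = 0.4554 * 100 = 45.5%

45.5


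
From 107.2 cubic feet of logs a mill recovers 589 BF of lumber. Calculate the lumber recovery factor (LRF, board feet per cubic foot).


Formula: LRF = Lumber Output (BF) / Log Input (ft^3)
LRF = 589 BF / 107.2 ft^3
LRF = 5.49 BF/ft^3

5.49


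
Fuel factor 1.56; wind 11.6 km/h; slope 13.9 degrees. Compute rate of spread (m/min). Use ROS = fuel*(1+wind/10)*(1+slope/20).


Formula: ROS = fuel * (1 + wind/10) * (1 + slope/20)
Wind factor = 1 + 11.6/10 = 2.16
Slope factor = 1 + 13.9/20 = 1.695
ROS = 1.56 * 2.16 * 1.695 = 5.71 m/min

5.71


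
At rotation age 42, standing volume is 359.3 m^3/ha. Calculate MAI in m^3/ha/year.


Formula: MAI = Total Volume / Stand Age
MAI = 359.3 m^3/ha / 42 years
MAI = 8.55 m^3/ha/year

8.55


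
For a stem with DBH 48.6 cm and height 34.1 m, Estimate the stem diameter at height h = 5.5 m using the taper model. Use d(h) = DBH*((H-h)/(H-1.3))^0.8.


Taper: d(h) = DBH * ((H - h) / (H - 1.3))^0.8
Numerator = H - h = 34.1 - 5.5 = 28.6 m
Denominator = H - 1.3 = 34.1 - 1.3 = 32.8 m
Ratio = 28.6 / 32.8 = 0.87195
d = 48.6 * 0.87195^0.8 = 43.6 cm

43.6


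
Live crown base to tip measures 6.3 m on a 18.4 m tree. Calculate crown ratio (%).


Formula: Crown Ratio = (Crown Length / Total Height) * 100
CR = (6.3 m / 18.4 m) * 100
CR = 0.3424 * 100 = 34.2%

34.2


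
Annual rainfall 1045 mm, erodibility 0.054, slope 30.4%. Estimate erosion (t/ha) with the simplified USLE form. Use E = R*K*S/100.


Formula: E = R * K * S / 100  (simplified USLE)
R * K = 1045 * 0.054 = 56.43
E = 56.43 * 30.4 / 100 = 17.15 t/ha

17.15


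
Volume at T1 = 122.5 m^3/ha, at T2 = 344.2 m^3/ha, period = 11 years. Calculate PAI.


Formula: PAI = (V_T2 - V_T1) / (T2 - T1)
Volume increment = 344.2 - 122.5 = 221.7 m^3/ha
PAI = 221.7 / 11 = 20.15 m^3/ha/year

20.15


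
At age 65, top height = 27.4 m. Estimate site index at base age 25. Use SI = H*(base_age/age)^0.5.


Formula: SI = H_dom * (base_age / age)^0.5
Age ratio = 25 / 65 = 0.38462
sqrt(age_ratio) = 0.62017
SI = 27.4 * 0.62017 = 17.0 m

17.0


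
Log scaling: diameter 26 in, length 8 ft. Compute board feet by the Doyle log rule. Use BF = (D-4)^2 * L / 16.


Doyle: BF = (D - 4)^2 * L / 16
Adjusted diameter = 26 - 4 = 22 in
(D-4)^2 = 22^2 = 484
BF = 484 * 8 / 16 = 242 BF

242


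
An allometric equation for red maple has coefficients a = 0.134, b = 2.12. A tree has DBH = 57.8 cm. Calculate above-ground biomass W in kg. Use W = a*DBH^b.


Formula: W = a * DBH^b  (allometric power law)
DBH^b = 57.8^2.12 = 5436.0947
W = 0.134 * 5436.0947 = 728.4 kg

728.4


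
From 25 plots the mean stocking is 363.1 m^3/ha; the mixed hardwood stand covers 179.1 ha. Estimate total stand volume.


Formula: Total Volume = Mean Volume per ha * Total Area
Total Volume = 363.1 m^3/ha * 179.1 ha
Total Volume = 65031 m^3

65031


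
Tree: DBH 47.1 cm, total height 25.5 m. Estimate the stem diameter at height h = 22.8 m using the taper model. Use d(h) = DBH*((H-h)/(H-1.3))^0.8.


Taper: d(h) = DBH * ((H - h) / (H - 1.3))^0.8
Numerator = H - h = 25.5 - 22.8 = 2.7 m
Denominator = H - 1.3 = 25.5 - 1.3 = 24.2 m
Ratio = 2.7 / 24.2 = 0.11157
d = 47.1 * 0.11157^0.8 = 8.1 cm

8.1


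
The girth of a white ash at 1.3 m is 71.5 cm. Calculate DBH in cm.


Formula: DBH = C / pi
DBH = 71.5 / pi
pi = 3.14159...
DBH = 22.8 cm

22.8


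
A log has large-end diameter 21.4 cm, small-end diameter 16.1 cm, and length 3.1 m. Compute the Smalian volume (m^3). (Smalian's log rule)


Smalian: V = (A1 + A2)/2 * L,  A = pi*(D/200)^2
A1 = pi*(21.4/200)^2 = 0.035968 m^2
A2 = pi*(16.1/200)^2 = 0.020358 m^2
V = (0.035968+0.020358)/2*3.1 = 0.0873 m^3

0.0873


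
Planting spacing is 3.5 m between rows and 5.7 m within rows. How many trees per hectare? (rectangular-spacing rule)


Formula: TPH = 10000 m^2/ha / (spacing_x * spacing_y)
Area per tree = 3.5 m * 5.7 m = 19.95 m^2
TPH = 10000 / 19.95 = 501 trees/ha

501


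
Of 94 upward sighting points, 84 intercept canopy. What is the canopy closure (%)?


Formula: Canopy closure = covered points / total points * 100
Closure = 84 / 94 * 100
Closure = 0.8936 * 100 = 89.4%

89.4


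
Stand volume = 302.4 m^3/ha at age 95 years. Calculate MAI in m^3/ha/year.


Formula: MAI = Total Volume / Stand Age
MAI = 302.4 m^3/ha / 95 years
MAI = 3.18 m^3/ha/year

3.18
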